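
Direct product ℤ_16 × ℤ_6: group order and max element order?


|ℤ_16 × ℤ_6| = 16 × 6 = 96
Max element order = lcm(16,6) = 48
Cyclic? No (gcd=2)

|ℤ_16×ℤ_6| = 96, max element order = 48


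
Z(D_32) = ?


Z(G) = {g ∈ G | gx = xg for all x ∈ G}
For even n, Z(D_n) = {e, r^(n/2)}: the 180° rotation r^16 commutes with every reflection and rotation

Z(D_32) = {e, r^16}


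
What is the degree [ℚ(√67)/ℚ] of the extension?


√67 has minimal polynomial x² - 67 (irreducible over ℚ since 67 is squarefree)

[ℚ(√67)/ℚ] = 2


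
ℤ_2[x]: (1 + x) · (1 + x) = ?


Expand and collect like terms; reduce coefficients mod 2:
x^0: 1·1 = 1 ≡ 1 (mod 2)
x^1: 1·1 + 1·1 = 2 ≡ 0 (mod 2)
x^2: 1·1 = 1 ≡ 1 (mod 2)
Result: 1 + x^2

f · g = 1 + x^2


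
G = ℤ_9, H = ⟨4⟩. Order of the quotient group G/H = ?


|⟨4⟩| = n / gcd(4, 9) = 9 / 1 = 9
H is normal (ℤ_9 is abelian).
|G/H| = |G| / |H| = 9 / 9 = 1

|G/H| = 1


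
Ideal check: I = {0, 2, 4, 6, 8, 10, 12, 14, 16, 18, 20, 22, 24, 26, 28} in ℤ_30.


Check ideal conditions for I = {0, 2, 4, 6, 8, 10, 12, 14, 16, 18, 20, 22, 24, 26, 28} in ℤ_30:
(1) I is an additive subgroup? Yes
(2) For r ∈ ℤ_30 and a ∈ I: r·a ∈ I? Yes

Yes, I is an ideal of ℤ_30


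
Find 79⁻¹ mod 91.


Use the extended Euclidean algorithm to write 1 = 79·s + 91·t; then s mod 91 is the inverse.
Euclidean algorithm:
  79 = 0·91 + 79
  91 = 1·79 + 12
  79 = 6·12 + 7
  12 = 1·7 + 5
  7 = 1·5 + 2
  5 = 2·2 + 1
  2 = 2·1 + 0
gcd(79,91) = 1
Back-substitution gives: 79·(-38) + 91·(33) = 1
So 79⁻¹ ≡ -38 ≡ 53 (mod 91)
Check: 79 × 53 = 4187 ≡ 1 (mod 91) ✓

79⁻¹ ≡ 53 (mod 91)


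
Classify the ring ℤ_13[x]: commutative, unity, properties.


ℤ_13 is a field (n prime), so ℤ_13[x] is a commutative integral domain with unity
Commutative: Yes
Integral domain: Yes
Has unity: Yes

ℤ_13[x]: Commutative=Yes, Unity=Yes


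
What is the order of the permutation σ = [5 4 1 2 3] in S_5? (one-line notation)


Cycle decomposition: (1 5 3) (2 4)
Cycle lengths: 3, 2
Order = lcm(3, 2) = 6

ord(σ) = 6


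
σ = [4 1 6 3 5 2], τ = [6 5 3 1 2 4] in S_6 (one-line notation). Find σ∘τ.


σ∘τ: apply τ first, then σ
1 →τ 6 →σ 2
2 →τ 5 →σ 5
3 →τ 3 →σ 6
4 →τ 1 →σ 4
5 →τ 2 →σ 1
6 →τ 4 →σ 3

σ∘τ = [2 5 6 4 1 3]


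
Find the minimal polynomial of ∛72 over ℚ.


∛72 satisfies x³ - 72 = 0, irreducible over ℚ (no rational root; 72 is not a perfect cube)

Minimal polynomial: x³ - 72


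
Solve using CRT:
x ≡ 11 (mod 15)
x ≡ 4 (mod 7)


m₁ = 15, m₂ = 7, gcd = 1, so CRT applies. M = m₁·m₂ = 105
Let M₁ = M/m₁ = 7, M₂ = M/m₂ = 15
Find y₁ ≡ M₁⁻¹ (mod m₁): 7⁻¹ ≡ 13 (mod 15)
Find y₂ ≡ M₂⁻¹ (mod m₂): 15⁻¹ ≡ 1 (mod 7)
x = a₁·M₁·y₁ + a₂·M₂·y₂ = 11·7·13 + 4·15·1 = 1061
Reduce mod 105: x ≡ 11
Check: 11 mod 15 = 11 ✓, 11 mod 7 = 4 ✓

x ≡ 11 (mod 105)


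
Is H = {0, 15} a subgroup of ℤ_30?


Subgroup test for H = {0, 15} in (ℤ_30, +):
(1) 0 ∈ H? Yes
(2) Closure: for all a,b ∈ H, (a+b) mod 30 ∈ H? Yes
(3) Inverses: for all a ∈ H, -a mod 30 ∈ H? Yes

Yes, H is a subgroup of ℤ_30


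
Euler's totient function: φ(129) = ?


Factor n: 129 = 3 × 43
φ(n) = n · ∏(1 - 1/p) over distinct primes p | n
φ(129) = 129 · (1 - 1/3) · (1 - 1/43) = 84

φ(129) = 84


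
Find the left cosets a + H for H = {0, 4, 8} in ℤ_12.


H = {0, 4, 8}, |H| = 3
Number of cosets = |G|/|H| = 12/3 = 4
0 + H = {0, 4, 8}
1 + H = {1, 5, 9}
2 + H = {2, 6, 10}
3 + H = {3, 7, 11}

Cosets: 0+H={0,4,8}; 1+H={1,5,9}; 2+H={2,6,10}; 3+H={3,7,11}


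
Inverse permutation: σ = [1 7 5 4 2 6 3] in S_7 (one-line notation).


To find σ⁻¹, swap domain and range:
σ(1) = 1 → σ⁻¹(1) = 1
σ(2) = 7 → σ⁻¹(7) = 2
σ(3) = 5 → σ⁻¹(5) = 3
σ(4) = 4 → σ⁻¹(4) = 4
σ(5) = 2 → σ⁻¹(2) = 5
σ(6) = 6 → σ⁻¹(6) = 6
σ(7) = 3 → σ⁻¹(3) = 7

σ⁻¹ = [1 5 7 4 3 6 2]


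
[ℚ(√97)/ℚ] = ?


√97 has minimal polynomial x² - 97 (irreducible over ℚ since 97 is squarefree)

[ℚ(√97)/ℚ] = 2


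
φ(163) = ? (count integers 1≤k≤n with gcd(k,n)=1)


Factor n: 163 = 163
φ(n) = n · ∏(1 - 1/p) over distinct primes p | n
φ(163) = 163 · (1 - 1/163) = 162

φ(163) = 162


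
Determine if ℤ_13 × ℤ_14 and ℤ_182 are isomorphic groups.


Comparing ℤ_13 × ℤ_14 and ℤ_182:
gcd(13,14) = 1, so ℤ_13 × ℤ_14 ≅ ℤ_182 (CRT)

Yes, ℤ_13 × ℤ_14 ≅ ℤ_182


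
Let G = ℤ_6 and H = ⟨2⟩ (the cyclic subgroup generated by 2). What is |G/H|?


|⟨2⟩| = n / gcd(2, 6) = 6 / 2 = 3
H is normal (ℤ_6 is abelian).
|G/H| = |G| / |H| = 6 / 3 = 2

|G/H| = 2


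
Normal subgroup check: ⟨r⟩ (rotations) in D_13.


H = ⟨r⟩ (rotations) in D_13
The rotation subgroup ⟨r⟩ has index 2 in D_13, so it is normal

Yes, normal subgroup


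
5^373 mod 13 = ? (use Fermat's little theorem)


Fermat's little theorem: if p is prime and gcd(a,p)=1, then a^(p-1) ≡ 1 (mod p)
p = 13 is prime, gcd(5,13) = 1
Reduce exponent: 373 mod 12 = 1
So 5^373 ≡ 5^1 (mod 13)
5^1 mod 13 = 5

5^373 ≡ 5 (mod 13)


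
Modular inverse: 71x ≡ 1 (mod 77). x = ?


Use the extended Euclidean algorithm to write 1 = 71·s + 77·t; then s mod 77 is the inverse.
Euclidean algorithm:
  71 = 0·77 + 71
  77 = 1·71 + 6
  71 = 11·6 + 5
  6 = 1·5 + 1
  5 = 5·1 + 0
gcd(71,77) = 1
Back-substitution gives: 71·(-13) + 77·(12) = 1
So 71⁻¹ ≡ -13 ≡ 64 (mod 77)
Check: 71 × 64 = 4544 ≡ 1 (mod 77) ✓

71⁻¹ ≡ 64 (mod 77)


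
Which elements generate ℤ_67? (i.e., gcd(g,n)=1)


g generates ℤ_n iff gcd(g,n) = 1
Prime factors of 67: 67
Generators are g ∈ {1,...,66} not divisible by any of these primes.
Generators: {1, 2, 3, 4, 5, 6, 7, 8, 9, 10, 11, 12, 13, 14, 15, 16, 17, 18, 19, 20, 21, 22, 23, 24, 25, 26, 27, 28, 29, 30, 31, 32, 33, 34, 35, 36, 37, 38, 39, 40, 41, 42, 43, 44, 45, 46, 47, 48, 49, 50, 51, 52, 53, 54, 55, 56, 57, 58, 59, 60, 61, 62, 63, 64, 65, 66}
Number of generators = φ(67) = 66

Generators of ℤ_67 = {1, 2, 3, 4, 5, 6, 7, 8, 9, 10, 11, 12, 13, 14, 15, 16, 17, 18, 19, 20, 21, 22, 23, 24, 25, 26, 27, 28, 29, 30, 31, 32, 33, 34, 35, 36, 37, 38, 39, 40, 41, 42, 43, 44, 45, 46, 47, 48, 49, 50, 51, 52, 53, 54, 55, 56, 57, 58, 59, 60, 61, 62, 63, 64, 65, 66}


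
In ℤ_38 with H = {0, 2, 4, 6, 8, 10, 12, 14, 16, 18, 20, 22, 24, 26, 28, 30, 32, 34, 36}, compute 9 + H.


9 + H = {9 + h (mod 38) : h ∈ H}
9+0=9, 9+2=11, 9+4=13, 9+6=15, 9+8=17, 9+10=19, 9+12=21, 9+14=23, 9+16=25, 9+18=27, 9+20=29, 9+22=31, 9+24=33, 9+26=35, 9+28=37, 9+30=1, 9+32=3, 9+34=5, 9+36=7
9 + H = {1, 3, 5, 7, 9, 11, 13, 15, 17, 19, 21, 23, 25, 27, 29, 31, 33, 35, 37} = 1 + H

9 + H = {1, 3, 5, 7, 9, 11, 13, 15, 17, 19, 21, 23, 25, 27, 29, 31, 33, 35, 37}


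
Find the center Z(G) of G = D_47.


Z(G) = {g ∈ G | gx = xg for all x ∈ G}
For odd n, Z(D_n) = {e}: no nontrivial rotation commutes with all reflections

Z(D_47) = {e}


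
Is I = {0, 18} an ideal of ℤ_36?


Check ideal conditions for I = {0, 18} in ℤ_36:
(1) I is an additive subgroup? Yes
(2) For r ∈ ℤ_36 and a ∈ I: r·a ∈ I? Yes

Yes, I is an ideal of ℤ_36


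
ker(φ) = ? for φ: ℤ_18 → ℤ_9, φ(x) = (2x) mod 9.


Kernel = preimage of identity
ker(φ) = {x ∈ ℤ_18 : 2x ≡ 0 (mod 9)}. Since 9 | 18, φ is well-defined. The kernel is the cyclic subgroup ⟨9⟩ of ℤ_18 (order 2), i.e. {0, 9}

ker(φ) = {0, 9}


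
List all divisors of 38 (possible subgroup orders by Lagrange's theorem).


Lagrange's theorem: |H| divides |G|
|G| = 38
Divisors of 38: 1, 2, 19, 38

Possible subgroup orders: {1, 2, 19, 38}


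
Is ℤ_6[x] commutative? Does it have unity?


ℤ_6 has zero divisors (2·3 ≡ 0), and these lift to constant zero divisors in ℤ_6[x]; so not an integral domain
Commutative: Yes
Integral domain: No
Has unity: Yes

ℤ_6[x]: Commutative=Yes, Unity=Yes


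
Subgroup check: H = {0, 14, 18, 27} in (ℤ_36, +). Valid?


Subgroup test for H = {0, 14, 18, 27} in (ℤ_36, +):
(1) 0 ∈ H? Yes
(2) Closure: for all a,b ∈ H, (a+b) mod 36 ∈ H? No  [counterexample: 14 + 14 = 28 ∉ H]
(3) Inverses: for all a ∈ H, -a mod 36 ∈ H? No

No, H is not a subgroup of ℤ_36


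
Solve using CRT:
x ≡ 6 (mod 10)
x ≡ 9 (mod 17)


m₁ = 10, m₂ = 17, gcd = 1, so CRT applies. M = m₁·m₂ = 170
Let M₁ = M/m₁ = 17, M₂ = M/m₂ = 10
Find y₁ ≡ M₁⁻¹ (mod m₁): 17⁻¹ ≡ 3 (mod 10)
Find y₂ ≡ M₂⁻¹ (mod m₂): 10⁻¹ ≡ 12 (mod 17)
x = a₁·M₁·y₁ + a₂·M₂·y₂ = 6·17·3 + 9·10·12 = 1386
Reduce mod 170: x ≡ 26
Check: 26 mod 10 = 6 ✓, 26 mod 17 = 9 ✓

x ≡ 26 (mod 170)


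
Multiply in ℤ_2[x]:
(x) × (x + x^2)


Expand and collect like terms; reduce coefficients mod 2:
x^0: 0·0 = 0 ≡ 0 (mod 2)
x^1: 0·1 + 1·0 = 0 ≡ 0 (mod 2)
x^2: 0·1 + 1·1 = 1 ≡ 1 (mod 2)
x^3: 1·1 = 1 ≡ 1 (mod 2)
Result: x^2 + x^3

f · g = x^2 + x^3


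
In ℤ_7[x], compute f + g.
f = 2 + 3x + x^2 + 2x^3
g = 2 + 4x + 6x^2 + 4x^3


Add coefficients mod 7:
x^0: 2 + 2 = 4 (mod 7)
x^1: 3 + 4 = 0 (mod 7)
x^2: 1 + 6 = 0 (mod 7)
x^3: 2 + 4 = 6 (mod 7)
Result: 4 + 6x^3

f + g = 4 + 6x^3


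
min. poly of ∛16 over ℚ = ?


∛16 satisfies x³ - 16 = 0, irreducible over ℚ (no rational root; 16 is not a perfect cube)

Minimal polynomial: x³ - 16


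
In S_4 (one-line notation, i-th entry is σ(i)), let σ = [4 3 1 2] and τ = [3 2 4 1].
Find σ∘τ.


σ∘τ: apply τ first, then σ
1 →τ 3 →σ 1
2 →τ 2 →σ 3
3 →τ 4 →σ 2
4 →τ 1 →σ 4

σ∘τ = [1 3 2 4]


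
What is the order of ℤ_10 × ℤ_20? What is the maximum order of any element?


|ℤ_10 × ℤ_20| = 10 × 20 = 200
Max element order = lcm(10,20) = 20
Cyclic? No (gcd=10)

|ℤ_10×ℤ_20| = 200, max element order = 20


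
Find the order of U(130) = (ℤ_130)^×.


U(n) is the group of units mod n; |U(n)| = φ(n)
|U(130)| = φ(130) = 48

|U(130) = (ℤ_130)^×| = 48


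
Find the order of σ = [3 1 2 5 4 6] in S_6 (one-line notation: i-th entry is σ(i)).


Cycle decomposition: (1 3 2) (4 5)
Cycle lengths: 3, 2
Order = lcm(3, 2) = 6

ord(σ) = 6


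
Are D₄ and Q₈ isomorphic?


Comparing D₄ and Q₈:
D₄ has 5 elements of order 2; Q₈ has only 1

No, D₄ ≇ Q₈


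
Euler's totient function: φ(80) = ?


Factor n: 80 = 2^4 × 5
φ(n) = n · ∏(1 - 1/p) over distinct primes p | n
φ(80) = 80 · (1 - 1/2) · (1 - 1/5) = 32

φ(80) = 32


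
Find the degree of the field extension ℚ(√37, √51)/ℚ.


[ℚ(√37,√51):ℚ] = [ℚ(√37,√51):ℚ(√37)]·[ℚ(√37):ℚ] = 2·2 = 4

[ℚ(√37, √51)/ℚ] = 4


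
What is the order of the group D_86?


|D_n| = 2n (n rotations and n reflections)
|D_86| = 2×86 = 172

|D_86| = 172


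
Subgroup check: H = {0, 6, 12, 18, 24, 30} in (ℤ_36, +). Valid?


Subgroup test for H = {0, 6, 12, 18, 24, 30} in (ℤ_36, +):
(1) 0 ∈ H? Yes
(2) Closure: for all a,b ∈ H, (a+b) mod 36 ∈ H? Yes
(3) Inverses: for all a ∈ H, -a mod 36 ∈ H? Yes

Yes, H is a subgroup of ℤ_36


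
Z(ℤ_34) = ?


Z(G) = {g ∈ G | gx = xg for all x ∈ G}
ℤ_34 is abelian, so Z(G) = G

Z(ℤ_34) = ℤ_34


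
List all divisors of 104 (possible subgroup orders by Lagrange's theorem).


Lagrange's theorem: |H| divides |G|
|G| = 104
Divisors of 104: 1, 2, 4, 8, 13, 26, 52, 104

Possible subgroup orders: {1, 2, 4, 8, 13, 26, 52, 104}


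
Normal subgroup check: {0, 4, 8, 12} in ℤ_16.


H = {0, 4, 8, 12} in ℤ_16
ℤ_16 is abelian; every subgroup of an abelian group is normal

Yes, normal subgroup


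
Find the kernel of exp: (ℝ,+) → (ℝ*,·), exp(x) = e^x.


Kernel = preimage of identity
ker(exp) = {x ∈ ℝ | e^x = 1} = {0}

ker(exp) = {0}


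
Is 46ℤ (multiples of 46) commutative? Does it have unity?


46ℤ is a commutative ring under +,× but has no multiplicative identity (1 ∉ 46ℤ); it has no zero divisors, but without unity it is not an integral domain
Commutative: Yes
Integral domain: No
Has unity: No

46ℤ (multiples of 46): Commutative=Yes, Unity=No


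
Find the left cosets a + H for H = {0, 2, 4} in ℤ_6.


H = {0, 2, 4}, |H| = 3
Number of cosets = |G|/|H| = 6/3 = 2
0 + H = {0, 2, 4}
1 + H = {1, 3, 5}

Cosets: 0+H={0,2,4}; 1+H={1,3,5}


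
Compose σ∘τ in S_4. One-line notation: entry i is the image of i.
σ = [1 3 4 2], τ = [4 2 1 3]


σ∘τ: apply τ first, then σ
1 →τ 4 →σ 2
2 →τ 2 →σ 3
3 →τ 1 →σ 1
4 →τ 3 →σ 4

σ∘τ = [2 3 1 4]


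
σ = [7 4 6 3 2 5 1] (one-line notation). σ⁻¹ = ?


To find σ⁻¹, swap domain and range:
σ(1) = 7 → σ⁻¹(7) = 1
σ(2) = 4 → σ⁻¹(4) = 2
σ(3) = 6 → σ⁻¹(6) = 3
σ(4) = 3 → σ⁻¹(3) = 4
σ(5) = 2 → σ⁻¹(2) = 5
σ(6) = 5 → σ⁻¹(5) = 6
σ(7) = 1 → σ⁻¹(1) = 7

σ⁻¹ = [7 5 4 2 6 3 1]


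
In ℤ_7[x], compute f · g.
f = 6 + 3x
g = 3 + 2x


Expand and collect like terms; reduce coefficients mod 7:
x^0: 6·3 = 18 ≡ 4 (mod 7)
x^1: 6·2 + 3·3 = 21 ≡ 0 (mod 7)
x^2: 3·2 = 6 ≡ 6 (mod 7)
Result: 4 + 6x^2

f · g = 4 + 6x^2


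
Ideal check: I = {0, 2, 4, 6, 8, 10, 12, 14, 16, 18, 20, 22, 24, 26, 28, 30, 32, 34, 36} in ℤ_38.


Check ideal conditions for I = {0, 2, 4, 6, 8, 10, 12, 14, 16, 18, 20, 22, 24, 26, 28, 30, 32, 34, 36} in ℤ_38:
(1) I is an additive subgroup? Yes
(2) For r ∈ ℤ_38 and a ∈ I: r·a ∈ I? Yes

Yes, I is an ideal of ℤ_38


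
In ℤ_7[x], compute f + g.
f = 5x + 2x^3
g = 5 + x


Add coefficients mod 7:
x^0: 0 + 5 = 5 (mod 7)
x^1: 5 + 1 = 6 (mod 7)
x^2: 0 + 0 = 0 (mod 7)
x^3: 2 + 0 = 2 (mod 7)
Result: 5 + 6x + 2x^3

f + g = 5 + 6x + 2x^3


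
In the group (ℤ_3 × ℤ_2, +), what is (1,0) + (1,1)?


Operation: componentwise addition mod (3, 2)
(1,0) + (1,1) = ((a₁+b₁) mod 3, (a₂+b₂) mod 2) with a = (1,0), b = (1,1)

(1,0) + (1,1) = (2,1)


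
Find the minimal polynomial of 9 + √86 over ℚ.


Let α = 9 + √86. Then α - 9 = √86, so (α - 9)² = 86, giving α² - 18α - 5 = 0. Degree 2 and α ∉ ℚ, so this is the minimal polynomial.

Minimal polynomial: x² - 18x - 5


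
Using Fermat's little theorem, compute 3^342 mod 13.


Fermat's little theorem: if p is prime and gcd(a,p)=1, then a^(p-1) ≡ 1 (mod p)
p = 13 is prime, gcd(3,13) = 1
Reduce exponent: 342 mod 12 = 6
So 3^342 ≡ 3^6 (mod 13)
3^6 mod 13 = 1

3^342 ≡ 1 (mod 13)


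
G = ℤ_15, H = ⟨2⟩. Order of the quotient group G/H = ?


|⟨2⟩| = n / gcd(2, 15) = 15 / 1 = 15
H is normal (ℤ_15 is abelian).
|G/H| = |G| / |H| = 15 / 15 = 1

|G/H| = 1


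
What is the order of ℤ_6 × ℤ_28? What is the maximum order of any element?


|ℤ_6 × ℤ_28| = 6 × 28 = 168
Max element order = lcm(6,28) = 84
Cyclic? No (gcd=2)

|ℤ_6×ℤ_28| = 168, max element order = 84


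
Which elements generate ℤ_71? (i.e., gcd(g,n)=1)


g generates ℤ_n iff gcd(g,n) = 1
Prime factors of 71: 71
Generators are g ∈ {1,...,70} not divisible by any of these primes.
Generators: {1, 2, 3, 4, 5, 6, 7, 8, 9, 10, 11, 12, 13, 14, 15, 16, 17, 18, 19, 20, 21, 22, 23, 24, 25, 26, 27, 28, 29, 30, 31, 32, 33, 34, 35, 36, 37, 38, 39, 40, 41, 42, 43, 44, 45, 46, 47, 48, 49, 50, 51, 52, 53, 54, 55, 56, 57, 58, 59, 60, 61, 62, 63, 64, 65, 66, 67, 68, 69, 70}
Number of generators = φ(71) = 70

Generators of ℤ_71 = {1, 2, 3, 4, 5, 6, 7, 8, 9, 10, 11, 12, 13, 14, 15, 16, 17, 18, 19, 20, 21, 22, 23, 24, 25, 26, 27, 28, 29, 30, 31, 32, 33, 34, 35, 36, 37, 38, 39, 40, 41, 42, 43, 44, 45, 46, 47, 48, 49, 50, 51, 52, 53, 54, 55, 56, 57, 58, 59, 60, 61, 62, 63, 64, 65, 66, 67, 68, 69, 70}


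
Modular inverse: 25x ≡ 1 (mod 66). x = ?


Use the extended Euclidean algorithm to write 1 = 25·s + 66·t; then s mod 66 is the inverse.
Euclidean algorithm:
  25 = 0·66 + 25
  66 = 2·25 + 16
  25 = 1·16 + 9
  16 = 1·9 + 7
  9 = 1·7 + 2
  7 = 3·2 + 1
  2 = 2·1 + 0
gcd(25,66) = 1
Back-substitution gives: 25·(-29) + 66·(11) = 1
So 25⁻¹ ≡ -29 ≡ 37 (mod 66)
Check: 25 × 37 = 925 ≡ 1 (mod 66) ✓

25⁻¹ ≡ 37 (mod 66)


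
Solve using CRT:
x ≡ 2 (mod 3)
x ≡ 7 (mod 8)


m₁ = 3, m₂ = 8, gcd = 1, so CRT applies. M = m₁·m₂ = 24
Let M₁ = M/m₁ = 8, M₂ = M/m₂ = 3
Find y₁ ≡ M₁⁻¹ (mod m₁): 8⁻¹ ≡ 2 (mod 3)
Find y₂ ≡ M₂⁻¹ (mod m₂): 3⁻¹ ≡ 3 (mod 8)
x = a₁·M₁·y₁ + a₂·M₂·y₂ = 2·8·2 + 7·3·3 = 95
Reduce mod 24: x ≡ 23
Check: 23 mod 3 = 2 ✓, 23 mod 8 = 7 ✓

x ≡ 23 (mod 24)


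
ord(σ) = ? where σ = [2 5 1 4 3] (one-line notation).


Cycle decomposition: (1 2 5 3)
Cycle lengths: 4
Order = lcm(4) = 4

ord(σ) = 4


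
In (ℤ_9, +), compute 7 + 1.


Operation: addition mod 9
7 + 1 = (a + b) mod 9 with a = 7, b = 1

7 + 1 = 8


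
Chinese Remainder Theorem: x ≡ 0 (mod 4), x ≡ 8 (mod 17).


m₁ = 4, m₂ = 17, gcd = 1, so CRT applies. M = m₁·m₂ = 68
Let M₁ = M/m₁ = 17, M₂ = M/m₂ = 4
Find y₁ ≡ M₁⁻¹ (mod m₁): 17⁻¹ ≡ 1 (mod 4)
Find y₂ ≡ M₂⁻¹ (mod m₂): 4⁻¹ ≡ 13 (mod 17)
x = a₁·M₁·y₁ + a₂·M₂·y₂ = 0·17·1 + 8·4·13 = 416
Reduce mod 68: x ≡ 8
Check: 8 mod 4 = 0 ✓, 8 mod 17 = 8 ✓

x ≡ 8 (mod 68)


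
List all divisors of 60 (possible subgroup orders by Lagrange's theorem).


Lagrange's theorem: |H| divides |G|
|G| = 60
Divisors of 60: 1, 2, 3, 4, 5, 6, 10, 12, 15, 20, 30, 60

Possible subgroup orders: {1, 2, 3, 4, 5, 6, 10, 12, 15, 20, 30, 60}


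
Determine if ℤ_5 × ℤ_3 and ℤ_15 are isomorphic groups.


Comparing ℤ_5 × ℤ_3 and ℤ_15:
gcd(5,3) = 1, so ℤ_5 × ℤ_3 ≅ ℤ_15 (CRT)

Yes, ℤ_5 × ℤ_3 ≅ ℤ_15


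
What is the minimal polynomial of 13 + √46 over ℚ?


Let α = 13 + √46. Then α - 13 = √46, so (α - 13)² = 46, giving α² - 26α + 123 = 0. Degree 2 and α ∉ ℚ, so this is the minimal polynomial.

Minimal polynomial: x² - 26x + 123


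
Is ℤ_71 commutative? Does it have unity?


ℤ_71 is a commutative ring with unity 1; 71 is prime, so ℤ_71 is a field (hence an integral domain)
Commutative: Yes
Integral domain: Yes
Has unity: Yes

ℤ_71: Commutative=Yes, Unity=Yes


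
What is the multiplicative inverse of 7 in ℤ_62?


Use the extended Euclidean algorithm to write 1 = 7·s + 62·t; then s mod 62 is the inverse.
Euclidean algorithm:
  7 = 0·62 + 7
  62 = 8·7 + 6
  7 = 1·6 + 1
  6 = 6·1 + 0
gcd(7,62) = 1
Back-substitution gives: 7·(9) + 62·(-1) = 1
So 7⁻¹ ≡ 9 ≡ 9 (mod 62)
Check: 7 × 9 = 63 ≡ 1 (mod 62) ✓

7⁻¹ ≡ 9 (mod 62)


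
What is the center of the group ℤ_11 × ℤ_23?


Z(G) = {g ∈ G | gx = xg for all x ∈ G}
Direct product of abelian groups is abelian, so Z(G) = G

Z(ℤ_11 × ℤ_23) = ℤ_11 × ℤ_23


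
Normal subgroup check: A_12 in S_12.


H = A_12 in S_12
A_12 has index 2 in S_12, and every subgroup of index 2 is normal

Yes, normal subgroup


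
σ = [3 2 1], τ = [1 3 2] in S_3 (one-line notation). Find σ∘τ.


σ∘τ: apply τ first, then σ
1 →τ 1 →σ 3
2 →τ 3 →σ 1
3 →τ 2 →σ 2

σ∘τ = [3 1 2]


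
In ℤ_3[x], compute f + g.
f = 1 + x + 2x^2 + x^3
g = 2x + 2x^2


Add coefficients mod 3:
x^0: 1 + 0 = 1 (mod 3)
x^1: 1 + 2 = 0 (mod 3)
x^2: 2 + 2 = 1 (mod 3)
x^3: 1 + 0 = 1 (mod 3)
Result: 1 + x^2 + x^3

f + g = 1 + x^2 + x^3


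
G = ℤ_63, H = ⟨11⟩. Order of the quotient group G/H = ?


|⟨11⟩| = n / gcd(11, 63) = 63 / 1 = 63
H is normal (ℤ_63 is abelian).
|G/H| = |G| / |H| = 63 / 63 = 1

|G/H| = 1


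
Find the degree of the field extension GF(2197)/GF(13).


GF(2197) = GF(13^3), so the extension degree is 3

[GF(2197)/GF(13)] = 3


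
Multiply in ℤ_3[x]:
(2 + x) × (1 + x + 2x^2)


Expand and collect like terms; reduce coefficients mod 3:
x^0: 2·1 = 2 ≡ 2 (mod 3)
x^1: 2·1 + 1·1 = 3 ≡ 0 (mod 3)
x^2: 2·2 + 1·1 = 5 ≡ 2 (mod 3)
x^3: 1·2 = 2 ≡ 2 (mod 3)
Result: 2 + 2x^2 + 2x^3

f · g = 2 + 2x^2 + 2x^3


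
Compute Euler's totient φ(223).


Factor n: 223 = 223
φ(n) = n · ∏(1 - 1/p) over distinct primes p | n
φ(223) = 223 · (1 - 1/223) = 222

φ(223) = 222


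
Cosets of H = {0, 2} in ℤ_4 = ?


H = {0, 2}, |H| = 2
Number of cosets = |G|/|H| = 4/2 = 2
0 + H = {0, 2}
1 + H = {1, 3}

Cosets: 0+H={0,2}; 1+H={1,3}


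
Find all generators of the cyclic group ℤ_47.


g generates ℤ_n iff gcd(g,n) = 1
Prime factors of 47: 47
Generators are g ∈ {1,...,46} not divisible by any of these primes.
Generators: {1, 2, 3, 4, 5, 6, 7, 8, 9, 10, 11, 12, 13, 14, 15, 16, 17, 18, 19, 20, 21, 22, 23, 24, 25, 26, 27, 28, 29, 30, 31, 32, 33, 34, 35, 36, 37, 38, 39, 40, 41, 42, 43, 44, 45, 46}
Number of generators = φ(47) = 46

Generators of ℤ_47 = {1, 2, 3, 4, 5, 6, 7, 8, 9, 10, 11, 12, 13, 14, 15, 16, 17, 18, 19, 20, 21, 22, 23, 24, 25, 26, 27, 28, 29, 30, 31, 32, 33, 34, 35, 36, 37, 38, 39, 40, 41, 42, 43, 44, 45, 46}


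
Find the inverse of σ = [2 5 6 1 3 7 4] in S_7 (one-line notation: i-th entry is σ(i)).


To find σ⁻¹, swap domain and range:
σ(1) = 2 → σ⁻¹(2) = 1
σ(2) = 5 → σ⁻¹(5) = 2
σ(3) = 6 → σ⁻¹(6) = 3
σ(4) = 1 → σ⁻¹(1) = 4
σ(5) = 3 → σ⁻¹(3) = 5
σ(6) = 7 → σ⁻¹(7) = 6
σ(7) = 4 → σ⁻¹(4) = 7

σ⁻¹ = [4 1 5 7 2 3 6]


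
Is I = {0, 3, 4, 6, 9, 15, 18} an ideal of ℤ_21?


Check ideal conditions for I = {0, 3, 4, 6, 9, 15, 18} in ℤ_21:
(1) I is an additive subgroup? No
(2) For r ∈ ℤ_21 and a ∈ I: r·a ∈ I? No  [counterexample: r=2, a=4, r·a mod 21 = 8 ∉ I]

No, I is not an ideal of ℤ_21


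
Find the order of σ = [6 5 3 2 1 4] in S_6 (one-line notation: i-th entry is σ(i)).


Cycle decomposition: (1 6 4 2 5)
Cycle lengths: 5
Order = lcm(5) = 5

ord(σ) = 5


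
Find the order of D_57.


|D_n| = 2n (n rotations and n reflections)
|D_57| = 2×57 = 114

|D_57| = 114


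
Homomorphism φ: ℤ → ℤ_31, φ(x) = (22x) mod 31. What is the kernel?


Kernel = preimage of identity
ker(φ) = {x ∈ ℤ : 22x ≡ 0 (mod 31)}. gcd(22,31) = 1, so 22x ≡ 0 (mod 31) ⟺ x ≡ 0 (mod 31/1 = 31). Hence ker(φ) = 31ℤ

ker(φ) = 31ℤ


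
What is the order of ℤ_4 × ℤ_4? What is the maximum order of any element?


|ℤ_4 × ℤ_4| = 4 × 4 = 16
Max element order = lcm(4,4) = 4
Cyclic? No (gcd=4)

|ℤ_4×ℤ_4| = 16, max element order = 4


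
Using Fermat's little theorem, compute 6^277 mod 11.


Fermat's little theorem: if p is prime and gcd(a,p)=1, then a^(p-1) ≡ 1 (mod p)
p = 11 is prime, gcd(6,11) = 1
Reduce exponent: 277 mod 10 = 7
So 6^277 ≡ 6^7 (mod 11)
6^7 mod 11 = 8

6^277 ≡ 8 (mod 11)


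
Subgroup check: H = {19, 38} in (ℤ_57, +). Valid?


Subgroup test for H = {19, 38} in (ℤ_57, +):
(1) 0 ∈ H? No
(2) Closure: for all a,b ∈ H, (a+b) mod 57 ∈ H? No  [counterexample: 19 + 38 = 0 ∉ H]
(3) Inverses: for all a ∈ H, -a mod 57 ∈ H? Yes

No, H is not a subgroup of ℤ_57


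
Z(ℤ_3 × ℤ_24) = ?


Z(G) = {g ∈ G | gx = xg for all x ∈ G}
Direct product of abelian groups is abelian, so Z(G) = G

Z(ℤ_3 × ℤ_24) = ℤ_3 × ℤ_24


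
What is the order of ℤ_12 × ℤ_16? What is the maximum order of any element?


|ℤ_12 × ℤ_16| = 12 × 16 = 192
Max element order = lcm(12,16) = 48
Cyclic? No (gcd=4)

|ℤ_12×ℤ_16| = 192, max element order = 48


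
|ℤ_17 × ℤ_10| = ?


|A × B| = |A| · |B|
|ℤ_17 × ℤ_10| = 17 × 10 = 170

|ℤ_17 × ℤ_10| = 170


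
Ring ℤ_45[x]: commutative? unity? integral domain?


ℤ_45 has zero divisors (3·15 ≡ 0), and these lift to constant zero divisors in ℤ_45[x]; so not an integral domain
Commutative: Yes
Integral domain: No
Has unity: Yes

ℤ_45[x]: Commutative=Yes, Unity=Yes


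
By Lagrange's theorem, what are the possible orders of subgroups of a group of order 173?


Lagrange's theorem: |H| divides |G|
|G| = 173
Divisors of 173: 1, 173

Possible subgroup orders: {1, 173}


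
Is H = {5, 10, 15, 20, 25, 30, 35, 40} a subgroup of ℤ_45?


Subgroup test for H = {5, 10, 15, 20, 25, 30, 35, 40} in (ℤ_45, +):
(1) 0 ∈ H? No
(2) Closure: for all a,b ∈ H, (a+b) mod 45 ∈ H? No  [counterexample: 5 + 40 = 0 ∉ H]
(3) Inverses: for all a ∈ H, -a mod 45 ∈ H? Yes

No, H is not a subgroup of ℤ_45


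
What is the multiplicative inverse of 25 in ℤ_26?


Use the extended Euclidean algorithm to write 1 = 25·s + 26·t; then s mod 26 is the inverse.
Euclidean algorithm:
  25 = 0·26 + 25
  26 = 1·25 + 1
  25 = 25·1 + 0
gcd(25,26) = 1
Back-substitution gives: 25·(-1) + 26·(1) = 1
So 25⁻¹ ≡ -1 ≡ 25 (mod 26)
Check: 25 × 25 = 625 ≡ 1 (mod 26) ✓

25⁻¹ ≡ 25 (mod 26)


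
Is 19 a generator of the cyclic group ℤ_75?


g generates ℤ_n iff gcd(g, n) = 1
gcd(19, 75) = 1
Since gcd = 1, 19 is a generator.

Yes, 19 generates ℤ_75


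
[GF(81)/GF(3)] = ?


GF(81) = GF(3^4), so the extension degree is 4

[GF(81)/GF(3)] = 4


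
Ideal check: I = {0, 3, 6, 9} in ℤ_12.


Check ideal conditions for I = {0, 3, 6, 9} in ℤ_12:
(1) I is an additive subgroup? Yes
(2) For r ∈ ℤ_12 and a ∈ I: r·a ∈ I? Yes

Yes, I is an ideal of ℤ_12


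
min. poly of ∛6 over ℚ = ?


∛6 satisfies x³ - 6 = 0, irreducible over ℚ (no rational root; 6 is not a perfect cube)

Minimal polynomial: x³ - 6


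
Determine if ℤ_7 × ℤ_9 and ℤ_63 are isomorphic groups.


Comparing ℤ_7 × ℤ_9 and ℤ_63:
gcd(7,9) = 1, so ℤ_7 × ℤ_9 ≅ ℤ_63 (CRT)

Yes, ℤ_7 × ℤ_9 ≅ ℤ_63


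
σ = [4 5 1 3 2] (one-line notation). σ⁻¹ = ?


To find σ⁻¹, swap domain and range:
σ(1) = 4 → σ⁻¹(4) = 1
σ(2) = 5 → σ⁻¹(5) = 2
σ(3) = 1 → σ⁻¹(1) = 3
σ(4) = 3 → σ⁻¹(3) = 4
σ(5) = 2 → σ⁻¹(2) = 5

σ⁻¹ = [3 5 4 1 2]


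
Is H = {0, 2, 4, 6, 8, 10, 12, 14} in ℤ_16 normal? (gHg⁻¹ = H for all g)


H = {0, 2, 4, 6, 8, 10, 12, 14} in ℤ_16
ℤ_16 is abelian; every subgroup of an abelian group is normal

Yes, normal subgroup


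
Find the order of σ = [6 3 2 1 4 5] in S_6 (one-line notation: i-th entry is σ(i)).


Cycle decomposition: (1 6 5 4) (2 3)
Cycle lengths: 4, 2
Order = lcm(4, 2) = 4

ord(σ) = 4


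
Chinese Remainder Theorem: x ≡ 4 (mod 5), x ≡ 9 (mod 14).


m₁ = 5, m₂ = 14, gcd = 1, so CRT applies. M = m₁·m₂ = 70
Let M₁ = M/m₁ = 14, M₂ = M/m₂ = 5
Find y₁ ≡ M₁⁻¹ (mod m₁): 14⁻¹ ≡ 4 (mod 5)
Find y₂ ≡ M₂⁻¹ (mod m₂): 5⁻¹ ≡ 3 (mod 14)
x = a₁·M₁·y₁ + a₂·M₂·y₂ = 4·14·4 + 9·5·3 = 359
Reduce mod 70: x ≡ 9
Check: 9 mod 5 = 4 ✓, 9 mod 14 = 9 ✓

x ≡ 9 (mod 70)


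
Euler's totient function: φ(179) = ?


Factor n: 179 = 179
φ(n) = n · ∏(1 - 1/p) over distinct primes p | n
φ(179) = 179 · (1 - 1/179) = 178

φ(179) = 178


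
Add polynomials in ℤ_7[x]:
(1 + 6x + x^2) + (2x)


Add coefficients mod 7:
x^0: 1 + 0 = 1 (mod 7)
x^1: 6 + 2 = 1 (mod 7)
x^2: 1 + 0 = 1 (mod 7)
Result: 1 + x + x^2

f + g = 1 + x + x^2


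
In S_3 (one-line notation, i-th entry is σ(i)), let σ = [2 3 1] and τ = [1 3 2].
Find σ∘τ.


σ∘τ: apply τ first, then σ
1 →τ 1 →σ 2
2 →τ 3 →σ 1
3 →τ 2 →σ 3

σ∘τ = [2 1 3]


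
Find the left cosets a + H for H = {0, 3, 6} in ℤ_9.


H = {0, 3, 6}, |H| = 3
Number of cosets = |G|/|H| = 9/3 = 3
0 + H = {0, 3, 6}
1 + H = {1, 4, 7}
2 + H = {2, 5, 8}

Cosets: 0+H={0,3,6}; 1+H={1,4,7}; 2+H={2,5,8}


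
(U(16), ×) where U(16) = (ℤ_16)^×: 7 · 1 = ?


Operation: multiplication mod 16
7 · 1 = (a × b) mod 16 with a = 7, b = 1

7 · 1 = 7


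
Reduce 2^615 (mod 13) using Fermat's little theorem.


Fermat's little theorem: if p is prime and gcd(a,p)=1, then a^(p-1) ≡ 1 (mod p)
p = 13 is prime, gcd(2,13) = 1
Reduce exponent: 615 mod 12 = 3
So 2^615 ≡ 2^3 (mod 13)
2^3 mod 13 = 8

2^615 ≡ 8 (mod 13)


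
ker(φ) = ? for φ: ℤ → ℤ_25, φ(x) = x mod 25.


Kernel = preimage of identity
ker(φ) = {x ∈ ℤ : x ≡ 0 (mod 25)} = 25ℤ = {0, ±25, ±50, ...}

ker(φ) = 25ℤ


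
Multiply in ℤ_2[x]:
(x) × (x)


Expand and collect like terms; reduce coefficients mod 2:
x^0: 0·0 = 0 ≡ 0 (mod 2)
x^1: 0·1 + 1·0 = 0 ≡ 0 (mod 2)
x^2: 1·1 = 1 ≡ 1 (mod 2)
Result: x^2

f · g = x^2


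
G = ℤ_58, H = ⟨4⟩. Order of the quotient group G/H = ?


|⟨4⟩| = n / gcd(4, 58) = 58 / 2 = 29
H is normal (ℤ_58 is abelian).
|G/H| = |G| / |H| = 58 / 29 = 2

|G/H| = 2


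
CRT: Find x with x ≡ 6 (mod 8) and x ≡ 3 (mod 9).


m₁ = 8, m₂ = 9, gcd = 1, so CRT applies. M = m₁·m₂ = 72
Let M₁ = M/m₁ = 9, M₂ = M/m₂ = 8
Find y₁ ≡ M₁⁻¹ (mod m₁): 9⁻¹ ≡ 1 (mod 8)
Find y₂ ≡ M₂⁻¹ (mod m₂): 8⁻¹ ≡ 8 (mod 9)
x = a₁·M₁·y₁ + a₂·M₂·y₂ = 6·9·1 + 3·8·8 = 246
Reduce mod 72: x ≡ 30
Check: 30 mod 8 = 6 ✓, 30 mod 9 = 3 ✓

x ≡ 30 (mod 72)


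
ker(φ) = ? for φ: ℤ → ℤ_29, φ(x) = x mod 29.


Kernel = preimage of identity
ker(φ) = {x ∈ ℤ : x ≡ 0 (mod 29)} = 29ℤ = {0, ±29, ±58, ...}

ker(φ) = 29ℤ


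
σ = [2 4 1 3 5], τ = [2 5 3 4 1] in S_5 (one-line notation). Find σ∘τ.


σ∘τ: apply τ first, then σ
1 →τ 2 →σ 4
2 →τ 5 →σ 5
3 →τ 3 →σ 1
4 →τ 4 →σ 3
5 →τ 1 →σ 2

σ∘τ = [4 5 1 3 2]


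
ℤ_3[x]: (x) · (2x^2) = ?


Expand and collect like terms; reduce coefficients mod 3:
x^0: 0·0 = 0 ≡ 0 (mod 3)
x^1: 0·0 + 1·0 = 0 ≡ 0 (mod 3)
x^2: 0·2 + 1·0 = 0 ≡ 0 (mod 3)
x^3: 1·2 = 2 ≡ 2 (mod 3)
Result: 2x^3

f · g = 2x^3


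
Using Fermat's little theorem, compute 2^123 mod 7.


Fermat's little theorem: if p is prime and gcd(a,p)=1, then a^(p-1) ≡ 1 (mod p)
p = 7 is prime, gcd(2,7) = 1
Reduce exponent: 123 mod 6 = 3
So 2^123 ≡ 2^3 (mod 7)
2^3 mod 7 = 1

2^123 ≡ 1 (mod 7)


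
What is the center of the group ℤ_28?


Z(G) = {g ∈ G | gx = xg for all x ∈ G}
ℤ_28 is abelian, so Z(G) = G

Z(ℤ_28) = ℤ_28


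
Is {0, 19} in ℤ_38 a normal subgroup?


H = {0, 19} in ℤ_38
ℤ_38 is abelian; every subgroup of an abelian group is normal

Yes, normal subgroup


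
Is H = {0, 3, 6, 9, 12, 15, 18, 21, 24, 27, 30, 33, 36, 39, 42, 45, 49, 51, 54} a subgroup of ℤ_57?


Subgroup test for H = {0, 3, 6, 9, 12, 15, 18, 21, 24, 27, 30, 33, 36, 39, 42, 45, 49, 51, 54} in (ℤ_57, +):
(1) 0 ∈ H? Yes
(2) Closure: for all a,b ∈ H, (a+b) mod 57 ∈ H? No  [counterexample: 3 + 45 = 48 ∉ H]
(3) Inverses: for all a ∈ H, -a mod 57 ∈ H? No

No, H is not a subgroup of ℤ_57


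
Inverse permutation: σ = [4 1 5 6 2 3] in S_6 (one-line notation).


To find σ⁻¹, swap domain and range:
σ(1) = 4 → σ⁻¹(4) = 1
σ(2) = 1 → σ⁻¹(1) = 2
σ(3) = 5 → σ⁻¹(5) = 3
σ(4) = 6 → σ⁻¹(6) = 4
σ(5) = 2 → σ⁻¹(2) = 5
σ(6) = 3 → σ⁻¹(3) = 6

σ⁻¹ = [2 5 6 1 3 4]


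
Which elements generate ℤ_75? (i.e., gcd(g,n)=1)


g generates ℤ_n iff gcd(g,n) = 1
Prime factors of 75: 3, 5
Generators are g ∈ {1,...,74} not divisible by any of these primes.
Generators: {1, 2, 4, 7, 8, 11, 13, 14, 16, 17, 19, 22, 23, 26, 28, 29, 31, 32, 34, 37, 38, 41, 43, 44, 46, 47, 49, 52, 53, 56, 58, 59, 61, 62, 64, 67, 68, 71, 73, 74}
Number of generators = φ(75) = 40

Generators of ℤ_75 = {1, 2, 4, 7, 8, 11, 13, 14, 16, 17, 19, 22, 23, 26, 28, 29, 31, 32, 34, 37, 38, 41, 43, 44, 46, 47, 49, 52, 53, 56, 58, 59, 61, 62, 64, 67, 68, 71, 73, 74}


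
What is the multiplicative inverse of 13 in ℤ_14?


Use the extended Euclidean algorithm to write 1 = 13·s + 14·t; then s mod 14 is the inverse.
Euclidean algorithm:
  13 = 0·14 + 13
  14 = 1·13 + 1
  13 = 13·1 + 0
gcd(13,14) = 1
Back-substitution gives: 13·(-1) + 14·(1) = 1
So 13⁻¹ ≡ -1 ≡ 13 (mod 14)
Check: 13 × 13 = 169 ≡ 1 (mod 14) ✓

13⁻¹ ≡ 13 (mod 14)


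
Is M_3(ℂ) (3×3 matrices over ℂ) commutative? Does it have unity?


Matrix multiplication is non-commutative for n ≥ 2; the identity matrix I is the unity; singular matrices give zero divisors, so not an integral domain
Commutative: No
Integral domain: No
Has unity: Yes

M_3(ℂ) (3×3 matrices over ℂ): Commutative=No, Unity=Yes


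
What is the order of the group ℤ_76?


ℤ_n has n elements.

|ℤ_76| = 76


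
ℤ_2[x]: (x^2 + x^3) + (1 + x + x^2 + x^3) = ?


Add coefficients mod 2:
x^0: 0 + 1 = 1 (mod 2)
x^1: 0 + 1 = 1 (mod 2)
x^2: 1 + 1 = 0 (mod 2)
x^3: 1 + 1 = 0 (mod 2)
Result: 1 + x

f + g = 1 + x


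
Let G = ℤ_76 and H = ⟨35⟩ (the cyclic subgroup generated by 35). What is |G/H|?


|⟨35⟩| = n / gcd(35, 76) = 76 / 1 = 76
H is normal (ℤ_76 is abelian).
|G/H| = |G| / |H| = 76 / 76 = 1

|G/H| = 1


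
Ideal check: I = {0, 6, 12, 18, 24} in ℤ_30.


Check ideal conditions for I = {0, 6, 12, 18, 24} in ℤ_30:
(1) I is an additive subgroup? Yes
(2) For r ∈ ℤ_30 and a ∈ I: r·a ∈ I? Yes

Yes, I is an ideal of ℤ_30


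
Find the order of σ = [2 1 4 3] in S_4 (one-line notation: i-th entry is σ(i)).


Cycle decomposition: (1 2) (3 4)
Cycle lengths: 2, 2
Order = lcm(2, 2) = 2

ord(σ) = 2


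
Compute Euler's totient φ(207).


Factor n: 207 = 3^2 × 23
φ(n) = n · ∏(1 - 1/p) over distinct primes p | n
φ(207) = 207 · (1 - 1/3) · (1 - 1/23) = 132

φ(207) = 132


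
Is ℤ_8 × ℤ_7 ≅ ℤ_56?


Comparing ℤ_8 × ℤ_7 and ℤ_56:
gcd(8,7) = 1, so ℤ_8 × ℤ_7 ≅ ℤ_56 (CRT)

Yes, ℤ_8 × ℤ_7 ≅ ℤ_56


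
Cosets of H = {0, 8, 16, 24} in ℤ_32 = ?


H = {0, 8, 16, 24}, |H| = 4
Number of cosets = |G|/|H| = 32/4 = 8
0 + H = {0, 8, 16, 24}
1 + H = {1, 9, 17, 25}
2 + H = {2, 10, 18, 26}
3 + H = {3, 11, 19, 27}
4 + H = {4, 12, 20, 28}
5 + H = {5, 13, 21, 29}
6 + H = {6, 14, 22, 30}
7 + H = {7, 15, 23, 31}

Cosets: 0+H={0,8,16,24}; 1+H={1,9,17,25}; 2+H={2,10,18,26}; 3+H={3,11,19,27}; 4+H={4,12,20,28}; 5+H={5,13,21,29}; 6+H={6,14,22,30}; 7+H={7,15,23,31}


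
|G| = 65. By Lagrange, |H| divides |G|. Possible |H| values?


Lagrange's theorem: |H| divides |G|
|G| = 65
Divisors of 65: 1, 5, 13, 65

Possible subgroup orders: {1, 5, 13, 65}


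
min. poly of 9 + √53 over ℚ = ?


Let α = 9 + √53. Then α - 9 = √53, so (α - 9)² = 53, giving α² - 18α + 28 = 0. Degree 2 and α ∉ ℚ, so this is the minimal polynomial.

Minimal polynomial: x² - 18x + 28


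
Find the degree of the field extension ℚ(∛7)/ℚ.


∛7 has minimal polynomial x³ - 7 (irreducible over ℚ since 7 is not a perfect cube)

[ℚ(∛7)/ℚ] = 3


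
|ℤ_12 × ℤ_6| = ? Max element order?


|ℤ_12 × ℤ_6| = 12 × 6 = 72
Max element order = lcm(12,6) = 12
Cyclic? No (gcd=6)

|ℤ_12×ℤ_6| = 72, max element order = 12


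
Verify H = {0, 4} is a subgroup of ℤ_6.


Subgroup test for H = {0, 4} in (ℤ_6, +):
(1) 0 ∈ H? Yes
(2) Closure: for all a,b ∈ H, (a+b) mod 6 ∈ H? No  [counterexample: 4 + 4 = 2 ∉ H]
(3) Inverses: for all a ∈ H, -a mod 6 ∈ H? No

No, H is not a subgroup of ℤ_6


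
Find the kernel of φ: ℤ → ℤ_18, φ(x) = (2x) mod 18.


Kernel = preimage of identity
ker(φ) = {x ∈ ℤ : 2x ≡ 0 (mod 18)}. gcd(2,18) = 2, so 2x ≡ 0 (mod 18) ⟺ x ≡ 0 (mod 18/2 = 9). Hence ker(φ) = 9ℤ

ker(φ) = 9ℤ


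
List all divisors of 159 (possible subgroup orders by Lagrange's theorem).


Lagrange's theorem: |H| divides |G|
|G| = 159
Divisors of 159: 1, 3, 53, 159

Possible subgroup orders: {1, 3, 53, 159}


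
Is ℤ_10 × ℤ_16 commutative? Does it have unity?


Direct product ring; commutative with unity (1,1); but (1,0)·(0,1) = (0,0) gives zero divisors, so not an integral domain
Commutative: Yes
Integral domain: No
Has unity: Yes

ℤ_10 × ℤ_16: Commutative=Yes, Unity=Yes


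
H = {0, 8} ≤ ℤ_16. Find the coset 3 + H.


3 + H = {3 + h (mod 16) : h ∈ H}
3+0=3, 3+8=11

3 + H = {3, 11}


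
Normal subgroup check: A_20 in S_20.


H = A_20 in S_20
A_20 has index 2 in S_20, and every subgroup of index 2 is normal

Yes, normal subgroup


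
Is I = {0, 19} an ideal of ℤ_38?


Check ideal conditions for I = {0, 19} in ℤ_38:
(1) I is an additive subgroup? Yes
(2) For r ∈ ℤ_38 and a ∈ I: r·a ∈ I? Yes

Yes, I is an ideal of ℤ_38


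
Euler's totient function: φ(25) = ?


φ(n) = count of k ∈ {1,...,n} with gcd(k,n)=1
Coprimes to 25: {1, 2, 3, 4, 6, 7, 8, 9, 11, 12, 13, 14, 16, 17, 18, 19, 21, 22, 23, 24}
Count: 20

φ(25) = 20


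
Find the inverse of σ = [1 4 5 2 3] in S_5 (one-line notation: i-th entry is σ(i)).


To find σ⁻¹, swap domain and range:
σ(1) = 1 → σ⁻¹(1) = 1
σ(2) = 4 → σ⁻¹(4) = 2
σ(3) = 5 → σ⁻¹(5) = 3
σ(4) = 2 → σ⁻¹(2) = 4
σ(5) = 3 → σ⁻¹(3) = 5

σ⁻¹ = [1 4 5 2 3]


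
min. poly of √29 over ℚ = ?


√29 satisfies x² - 29 = 0, irreducible over ℚ since 29 is squarefree

Minimal polynomial: x² - 29


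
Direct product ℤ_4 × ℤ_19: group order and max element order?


|ℤ_4 × ℤ_19| = 4 × 19 = 76
Max element order = lcm(4,19) = 76
Cyclic? Yes (gcd=1)

|ℤ_4×ℤ_19| = 76, max element order = 76


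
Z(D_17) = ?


Z(G) = {g ∈ G | gx = xg for all x ∈ G}
For odd n, Z(D_n) = {e}: no nontrivial rotation commutes with all reflections

Z(D_17) = {e}


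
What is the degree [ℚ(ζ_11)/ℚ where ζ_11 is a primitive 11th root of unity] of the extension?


[ℚ(ζ_n):ℚ] = deg Φ_n(x) = φ(n). Here φ(11) = 10

[ℚ(ζ_11)/ℚ where ζ_11 is a primitive 11th root of unity] = 10


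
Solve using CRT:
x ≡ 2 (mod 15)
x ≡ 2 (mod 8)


m₁ = 15, m₂ = 8, gcd = 1, so CRT applies. M = m₁·m₂ = 120
Let M₁ = M/m₁ = 8, M₂ = M/m₂ = 15
Find y₁ ≡ M₁⁻¹ (mod m₁): 8⁻¹ ≡ 2 (mod 15)
Find y₂ ≡ M₂⁻¹ (mod m₂): 15⁻¹ ≡ 7 (mod 8)
x = a₁·M₁·y₁ + a₂·M₂·y₂ = 2·8·2 + 2·15·7 = 242
Reduce mod 120: x ≡ 2
Check: 2 mod 15 = 2 ✓, 2 mod 8 = 2 ✓

x ≡ 2 (mod 120)


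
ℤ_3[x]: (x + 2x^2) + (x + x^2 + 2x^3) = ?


Add coefficients mod 3:
x^0: 0 + 0 = 0 (mod 3)
x^1: 1 + 1 = 2 (mod 3)
x^2: 2 + 1 = 0 (mod 3)
x^3: 0 + 2 = 2 (mod 3)
Result: 2x + 2x^3

f + g = 2x + 2x^3


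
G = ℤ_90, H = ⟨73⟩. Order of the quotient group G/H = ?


|⟨73⟩| = n / gcd(73, 90) = 90 / 1 = 90
H is normal (ℤ_90 is abelian).
|G/H| = |G| / |H| = 90 / 90 = 1

|G/H| = 1


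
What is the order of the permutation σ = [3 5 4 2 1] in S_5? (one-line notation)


Cycle decomposition: (1 3 4 2 5)
Cycle lengths: 5
Order = lcm(5) = 5

ord(σ) = 5


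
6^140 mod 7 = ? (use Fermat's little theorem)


Fermat's little theorem: if p is prime and gcd(a,p)=1, then a^(p-1) ≡ 1 (mod p)
p = 7 is prime, gcd(6,7) = 1
Reduce exponent: 140 mod 6 = 2
So 6^140 ≡ 6^2 (mod 7)
6^2 mod 7 = 1

6^140 ≡ 1 (mod 7)


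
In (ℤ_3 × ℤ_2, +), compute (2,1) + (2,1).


Operation: componentwise addition mod (3, 2)
(2,1) + (2,1) = ((a₁+b₁) mod 3, (a₂+b₂) mod 2) with a = (2,1), b = (2,1)

(2,1) + (2,1) = (1,0)


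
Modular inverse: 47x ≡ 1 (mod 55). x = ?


Use the extended Euclidean algorithm to write 1 = 47·s + 55·t; then s mod 55 is the inverse.
Euclidean algorithm:
  47 = 0·55 + 47
  55 = 1·47 + 8
  47 = 5·8 + 7
  8 = 1·7 + 1
  7 = 7·1 + 0
gcd(47,55) = 1
Back-substitution gives: 47·(-7) + 55·(6) = 1
So 47⁻¹ ≡ -7 ≡ 48 (mod 55)
Check: 47 × 48 = 2256 ≡ 1 (mod 55) ✓

47⁻¹ ≡ 48 (mod 55)
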